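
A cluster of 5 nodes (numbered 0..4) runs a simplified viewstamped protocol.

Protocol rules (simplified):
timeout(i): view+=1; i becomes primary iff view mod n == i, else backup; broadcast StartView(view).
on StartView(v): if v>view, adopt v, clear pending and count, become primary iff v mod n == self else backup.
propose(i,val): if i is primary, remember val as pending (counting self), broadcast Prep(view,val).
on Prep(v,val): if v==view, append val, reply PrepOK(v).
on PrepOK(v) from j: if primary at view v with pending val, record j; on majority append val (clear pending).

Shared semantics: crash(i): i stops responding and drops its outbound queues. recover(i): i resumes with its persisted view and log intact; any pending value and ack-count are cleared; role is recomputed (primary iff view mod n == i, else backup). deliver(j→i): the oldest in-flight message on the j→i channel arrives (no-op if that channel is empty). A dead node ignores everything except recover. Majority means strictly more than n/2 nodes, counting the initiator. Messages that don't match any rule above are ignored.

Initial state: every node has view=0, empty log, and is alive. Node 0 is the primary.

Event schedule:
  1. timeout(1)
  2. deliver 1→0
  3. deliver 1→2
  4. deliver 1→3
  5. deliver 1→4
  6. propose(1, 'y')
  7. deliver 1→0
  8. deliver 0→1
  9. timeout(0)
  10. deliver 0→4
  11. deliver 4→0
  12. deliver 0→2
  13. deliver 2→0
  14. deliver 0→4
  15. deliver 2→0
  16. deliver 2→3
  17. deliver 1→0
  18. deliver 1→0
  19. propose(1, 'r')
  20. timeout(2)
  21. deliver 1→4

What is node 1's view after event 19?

1

step 1 timeout(1): 1={prim,v=1,log=-}
step 2 deliver 1→0: 0={back,v=1,log=-}
step 3 deliver 1→2: 2={back,v=1,log=-}
step 4 deliver 1→3: 3={back,v=1,log=-}
step 5 deliver 1→4: 4={back,v=1,log=-}
step 6 propose(1,'y'): —
step 7 deliver 1→0: 0={back,v=1,log=y}
step 8 deliver 0→1: —
step 9 timeout(0): 0={back,v=2,log=y}
step 10 deliver 0→4: 4={back,v=2,log=-}
step 11 deliver 4→0: —
step 12 deliver 0→2: 2={prim,v=2,log=-}
step 13 deliver 2→0: —
step 14 deliver 0→4: —
step 15 deliver 2→0: —
step 16 deliver 2→3: —
step 17 deliver 1→0: —
step 18 deliver 1→0: —
step 19 propose(1,'r'): —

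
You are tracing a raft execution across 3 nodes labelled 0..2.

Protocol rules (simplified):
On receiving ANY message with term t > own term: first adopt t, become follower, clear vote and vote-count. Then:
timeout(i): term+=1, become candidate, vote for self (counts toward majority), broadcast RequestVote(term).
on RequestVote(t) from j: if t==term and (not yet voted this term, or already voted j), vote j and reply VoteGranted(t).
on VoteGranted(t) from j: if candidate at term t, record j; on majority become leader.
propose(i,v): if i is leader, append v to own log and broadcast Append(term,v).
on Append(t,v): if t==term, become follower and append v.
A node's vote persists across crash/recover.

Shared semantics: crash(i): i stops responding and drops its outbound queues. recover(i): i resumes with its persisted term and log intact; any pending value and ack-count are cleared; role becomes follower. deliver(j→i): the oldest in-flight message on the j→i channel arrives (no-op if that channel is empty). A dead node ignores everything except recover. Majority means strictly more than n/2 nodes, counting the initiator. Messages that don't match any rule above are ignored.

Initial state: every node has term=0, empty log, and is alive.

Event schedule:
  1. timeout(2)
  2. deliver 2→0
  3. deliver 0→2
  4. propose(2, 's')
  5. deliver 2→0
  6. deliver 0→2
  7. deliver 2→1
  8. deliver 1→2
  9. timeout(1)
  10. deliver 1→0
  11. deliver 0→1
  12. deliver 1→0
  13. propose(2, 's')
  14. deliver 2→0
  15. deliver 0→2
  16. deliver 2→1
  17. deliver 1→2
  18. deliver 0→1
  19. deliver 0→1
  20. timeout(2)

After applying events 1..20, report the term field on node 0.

2

step 1 timeout(2): 2={cand,t=1,log=-}
step 2 deliver 2→0: 0={foll,t=1,log=-}
step 3 deliver 0→2: 2={lead,t=1,log=-}
step 4 propose(2,'s'): 2={lead,t=1,log=s}
step 5 deliver 2→0: 0={foll,t=1,log=s}
step 6 deliver 0→2: —
step 7 deliver 2→1: 1={foll,t=1,log=-}
step 8 deliver 1→2: —
step 9 timeout(1): 1={cand,t=2,log=-}
step 10 deliver 1→0: 0={foll,t=2,log=s}
step 11 deliver 0→1: 1={lead,t=2,log=-}
step 12 deliver 1→0: —
step 13 propose(2,'s'): 2={lead,t=1,log=s,s}
step 14 deliver 2→0: —
step 15 deliver 0→2: —
step 16 deliver 2→1: —
step 17 deliver 1→2: 2={foll,t=2,log=s,s}
step 18 deliver 0→1: —
step 19 deliver 0→1: —
step 20 timeout(2): 2={cand,t=3,log=s,s}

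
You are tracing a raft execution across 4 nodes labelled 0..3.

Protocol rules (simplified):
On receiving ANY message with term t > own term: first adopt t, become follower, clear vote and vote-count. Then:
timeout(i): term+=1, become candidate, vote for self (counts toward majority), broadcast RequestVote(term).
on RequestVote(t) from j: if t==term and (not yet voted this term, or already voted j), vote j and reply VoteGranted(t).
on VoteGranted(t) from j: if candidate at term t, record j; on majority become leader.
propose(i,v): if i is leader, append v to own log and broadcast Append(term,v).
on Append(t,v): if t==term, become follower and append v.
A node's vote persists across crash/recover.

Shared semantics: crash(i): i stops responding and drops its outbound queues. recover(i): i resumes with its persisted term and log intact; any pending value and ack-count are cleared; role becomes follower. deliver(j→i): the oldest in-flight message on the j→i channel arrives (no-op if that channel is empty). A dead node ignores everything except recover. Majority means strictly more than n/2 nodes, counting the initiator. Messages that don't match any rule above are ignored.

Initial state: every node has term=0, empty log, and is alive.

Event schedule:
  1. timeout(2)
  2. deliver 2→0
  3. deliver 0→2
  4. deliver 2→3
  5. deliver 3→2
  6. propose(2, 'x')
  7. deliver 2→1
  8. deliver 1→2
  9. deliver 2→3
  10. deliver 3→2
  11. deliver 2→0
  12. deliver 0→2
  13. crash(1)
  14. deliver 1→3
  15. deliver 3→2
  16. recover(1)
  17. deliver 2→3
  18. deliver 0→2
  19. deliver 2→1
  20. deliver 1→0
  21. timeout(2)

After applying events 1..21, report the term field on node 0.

1

[1] timeout(2) → N2(cand t1 [-])
[2] deliver 2→0 → N0(foll t1 [-])
[3] deliver 0→2 → ∅
[4] deliver 2→3 → N3(foll t1 [-])
[5] deliver 3→2 → N2(lead t1 [-])
[6] propose(2,'x') → N2(lead t1 [x])
[7] deliver 2→1 → N1(foll t1 [-])
[8] deliver 1→2 → ∅
[9] deliver 2→3 → N3(foll t1 [x])
[10] deliver 3→2 → ∅
[11] deliver 2→0 → N0(foll t1 [x])
[12] deliver 0→2 → ∅
[13] crash(1) → N1(✗foll t1 [-])
[14] deliver 1→3 → ∅
[15] deliver 3→2 → ∅
[16] recover(1) → N1(foll t1 [-])
[17] deliver 2→3 → ∅
[18] deliver 0→2 → ∅
[19] deliver 2→1 → N1(foll t1 [x])
[20] deliver 1→0 → ∅
[21] timeout(2) → N2(cand t2 [x])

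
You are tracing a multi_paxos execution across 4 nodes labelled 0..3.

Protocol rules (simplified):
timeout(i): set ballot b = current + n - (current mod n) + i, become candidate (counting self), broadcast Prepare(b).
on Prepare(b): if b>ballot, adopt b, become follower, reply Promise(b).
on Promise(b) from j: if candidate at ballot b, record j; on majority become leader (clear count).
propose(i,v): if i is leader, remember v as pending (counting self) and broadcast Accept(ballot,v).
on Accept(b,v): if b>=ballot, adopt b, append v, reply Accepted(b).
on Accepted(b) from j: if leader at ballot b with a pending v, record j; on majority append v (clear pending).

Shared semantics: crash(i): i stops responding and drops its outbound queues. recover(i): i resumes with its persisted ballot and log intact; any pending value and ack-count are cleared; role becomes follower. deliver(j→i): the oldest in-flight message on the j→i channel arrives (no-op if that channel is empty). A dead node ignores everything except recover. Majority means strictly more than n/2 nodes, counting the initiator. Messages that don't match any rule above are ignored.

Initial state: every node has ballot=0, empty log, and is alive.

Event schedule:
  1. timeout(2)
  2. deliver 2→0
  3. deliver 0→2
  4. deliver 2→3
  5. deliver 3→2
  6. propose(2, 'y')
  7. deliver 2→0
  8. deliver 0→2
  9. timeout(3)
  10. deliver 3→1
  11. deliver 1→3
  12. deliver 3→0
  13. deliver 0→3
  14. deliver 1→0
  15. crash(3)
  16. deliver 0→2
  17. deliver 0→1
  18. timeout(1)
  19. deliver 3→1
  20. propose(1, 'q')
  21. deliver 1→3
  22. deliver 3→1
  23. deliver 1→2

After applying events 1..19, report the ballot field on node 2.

6

step 1 timeout(2): 2={cand,b=6,log=-}
step 2 deliver 2→0: 0={foll,b=6,log=-}
step 3 deliver 0→2: —
step 4 deliver 2→3: 3={foll,b=6,log=-}
step 5 deliver 3→2: 2={lead,b=6,log=-}
step 6 propose(2,'y'): —
step 7 deliver 2→0: 0={foll,b=6,log=y}
step 8 deliver 0→2: —
step 9 timeout(3): 3={cand,b=11,log=-}
step 10 deliver 3→1: 1={foll,b=11,log=-}
step 11 deliver 1→3: —
step 12 deliver 3→0: 0={foll,b=11,log=y}
step 13 deliver 0→3: 3={lead,b=11,log=-}
step 14 deliver 1→0: —
step 15 crash(3): 3={✗lead,b=11,log=-}
step 16 deliver 0→2: —
step 17 deliver 0→1: —
step 18 timeout(1): 1={cand,b=13,log=-}
step 19 deliver 3→1: —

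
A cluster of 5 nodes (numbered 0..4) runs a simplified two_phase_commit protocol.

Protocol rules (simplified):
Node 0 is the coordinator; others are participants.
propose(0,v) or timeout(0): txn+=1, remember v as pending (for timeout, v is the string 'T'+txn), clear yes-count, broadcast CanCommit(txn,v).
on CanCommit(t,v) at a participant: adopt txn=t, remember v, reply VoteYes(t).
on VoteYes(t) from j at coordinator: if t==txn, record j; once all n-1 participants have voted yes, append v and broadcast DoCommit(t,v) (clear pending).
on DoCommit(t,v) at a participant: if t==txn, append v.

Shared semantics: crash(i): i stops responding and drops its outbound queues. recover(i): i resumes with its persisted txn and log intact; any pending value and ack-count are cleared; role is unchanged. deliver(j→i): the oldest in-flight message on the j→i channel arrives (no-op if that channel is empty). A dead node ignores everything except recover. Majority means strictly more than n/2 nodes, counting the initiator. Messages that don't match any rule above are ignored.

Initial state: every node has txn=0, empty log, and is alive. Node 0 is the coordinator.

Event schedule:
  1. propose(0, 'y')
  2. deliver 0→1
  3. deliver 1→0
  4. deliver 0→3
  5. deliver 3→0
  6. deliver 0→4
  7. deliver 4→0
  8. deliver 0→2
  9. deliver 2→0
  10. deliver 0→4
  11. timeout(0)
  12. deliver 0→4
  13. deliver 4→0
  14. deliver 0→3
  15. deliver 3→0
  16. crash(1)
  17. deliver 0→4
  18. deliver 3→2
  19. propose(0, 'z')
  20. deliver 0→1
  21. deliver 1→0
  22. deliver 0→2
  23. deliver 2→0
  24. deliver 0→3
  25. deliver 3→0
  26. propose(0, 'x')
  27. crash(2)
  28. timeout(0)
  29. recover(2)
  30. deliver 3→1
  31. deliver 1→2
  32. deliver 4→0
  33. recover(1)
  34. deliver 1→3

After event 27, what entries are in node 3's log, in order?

y

[1] propose(0,'y') → N0(coor t1 [-])
[2] deliver 0→1 → N1(part t1 [-])
[3] deliver 1→0 → ∅
[4] deliver 0→3 → N3(part t1 [-])
[5] deliver 3→0 → ∅
[6] deliver 0→4 → N4(part t1 [-])
[7] deliver 4→0 → ∅
[8] deliver 0→2 → N2(part t1 [-])
[9] deliver 2→0 → N0(coor t1 [y])
[10] deliver 0→4 → N4(part t1 [y])
[11] timeout(0) → N0(coor t2 [y])
[12] deliver 0→4 → N4(part t2 [y])
[13] deliver 4→0 → ∅
[14] deliver 0→3 → N3(part t1 [y])
[15] deliver 3→0 → ∅
[16] crash(1) → N1(✗part t1 [-])
[17] deliver 0→4 → ∅
[18] deliver 3→2 → ∅
[19] propose(0,'z') → N0(coor t3 [y])
[20] deliver 0→1 → ∅
[21] deliver 1→0 → ∅
[22] deliver 0→2 → N2(part t1 [y])
[23] deliver 2→0 → ∅
[24] deliver 0→3 → N3(part t2 [y])
[25] deliver 3→0 → ∅
[26] propose(0,'x') → N0(coor t4 [y])
[27] crash(2) → N2(✗part t1 [y])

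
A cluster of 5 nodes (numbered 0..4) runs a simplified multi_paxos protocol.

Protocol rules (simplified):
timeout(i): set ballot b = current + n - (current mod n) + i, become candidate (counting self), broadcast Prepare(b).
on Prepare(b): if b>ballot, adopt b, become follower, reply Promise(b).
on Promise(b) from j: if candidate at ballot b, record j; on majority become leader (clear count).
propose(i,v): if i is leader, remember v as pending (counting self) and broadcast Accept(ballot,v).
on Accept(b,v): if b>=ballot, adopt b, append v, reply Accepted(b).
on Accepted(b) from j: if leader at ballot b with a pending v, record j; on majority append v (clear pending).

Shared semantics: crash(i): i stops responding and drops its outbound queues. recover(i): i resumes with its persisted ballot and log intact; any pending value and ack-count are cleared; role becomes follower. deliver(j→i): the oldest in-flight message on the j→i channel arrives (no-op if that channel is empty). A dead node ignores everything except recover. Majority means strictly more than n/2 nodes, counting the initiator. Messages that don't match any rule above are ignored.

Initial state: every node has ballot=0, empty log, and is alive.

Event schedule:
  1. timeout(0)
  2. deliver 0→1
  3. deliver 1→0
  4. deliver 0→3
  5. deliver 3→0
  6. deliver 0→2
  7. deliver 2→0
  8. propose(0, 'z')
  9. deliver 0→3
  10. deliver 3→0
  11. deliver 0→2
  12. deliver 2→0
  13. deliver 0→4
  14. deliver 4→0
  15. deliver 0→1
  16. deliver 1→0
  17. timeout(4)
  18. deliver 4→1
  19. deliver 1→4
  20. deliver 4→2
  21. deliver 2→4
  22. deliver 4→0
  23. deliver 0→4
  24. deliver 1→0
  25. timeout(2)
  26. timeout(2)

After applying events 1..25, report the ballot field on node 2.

after 1 — timeout(0): n0:cand/b5/[-]
after 2 — deliver 0→1: n1:foll/b5/[-]
after 3 — deliver 1→0: ·
after 4 — deliver 0→3: n3:foll/b5/[-]
after 5 — deliver 3→0: n0:lead/b5/[-]
after 6 — deliver 0→2: n2:foll/b5/[-]
after 7 — deliver 2→0: ·
after 8 — propose(0,'z'): ·
after 9 — deliver 0→3: n3:foll/b5/[z]
after 10 — deliver 3→0: ·
after 11 — deliver 0→2: n2:foll/b5/[z]
after 12 — deliver 2→0: n0:lead/b5/[z]
after 13 — deliver 0→4: n4:foll/b5/[-]
after 14 — deliver 4→0: ·
after 15 — deliver 0→1: n1:foll/b5/[z]
after 16 — deliver 1→0: ·
after 17 — timeout(4): n4:cand/b14/[-]
after 18 — deliver 4→1: n1:foll/b14/[z]
after 19 — deliver 1→4: ·
after 20 — deliver 4→2: n2:foll/b14/[z]
after 21 — deliver 2→4: n4:lead/b14/[-]
after 22 — deliver 4→0: n0:foll/b14/[z]
after 23 — deliver 0→4: ·
after 24 — deliver 1→0: ·
after 25 — timeout(2): n2:cand/b17/[z]

17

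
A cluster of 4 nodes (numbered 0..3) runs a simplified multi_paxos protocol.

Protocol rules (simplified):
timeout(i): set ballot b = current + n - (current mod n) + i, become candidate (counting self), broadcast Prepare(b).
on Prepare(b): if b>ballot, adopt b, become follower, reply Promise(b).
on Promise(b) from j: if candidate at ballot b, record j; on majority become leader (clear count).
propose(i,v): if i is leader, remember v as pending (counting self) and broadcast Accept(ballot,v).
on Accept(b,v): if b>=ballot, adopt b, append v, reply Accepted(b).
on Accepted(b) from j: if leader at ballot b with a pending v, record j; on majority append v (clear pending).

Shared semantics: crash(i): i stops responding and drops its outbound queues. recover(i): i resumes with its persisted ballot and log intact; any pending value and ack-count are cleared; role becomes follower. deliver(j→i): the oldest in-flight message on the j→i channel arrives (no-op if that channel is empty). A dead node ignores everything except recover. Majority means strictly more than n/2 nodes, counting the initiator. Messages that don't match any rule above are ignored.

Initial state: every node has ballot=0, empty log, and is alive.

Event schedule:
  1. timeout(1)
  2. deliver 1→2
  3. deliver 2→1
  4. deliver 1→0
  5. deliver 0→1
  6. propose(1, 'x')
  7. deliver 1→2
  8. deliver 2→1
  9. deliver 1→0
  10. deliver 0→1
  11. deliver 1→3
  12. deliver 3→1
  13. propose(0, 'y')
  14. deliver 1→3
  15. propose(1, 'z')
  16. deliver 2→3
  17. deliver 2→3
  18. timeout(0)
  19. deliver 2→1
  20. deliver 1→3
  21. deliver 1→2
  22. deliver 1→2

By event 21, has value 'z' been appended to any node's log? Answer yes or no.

[1] timeout(1) → N1(cand b5 [-])
[2] deliver 1→2 → N2(foll b5 [-])
[3] deliver 2→1 → ∅
[4] deliver 1→0 → N0(foll b5 [-])
[5] deliver 0→1 → N1(lead b5 [-])
[6] propose(1,'x') → ∅
[7] deliver 1→2 → N2(foll b5 [x])
[8] deliver 2→1 → ∅
[9] deliver 1→0 → N0(foll b5 [x])
[10] deliver 0→1 → N1(lead b5 [x])
[11] deliver 1→3 → N3(foll b5 [-])
[12] deliver 3→1 → ∅
[13] propose(0,'y') → ∅
[14] deliver 1→3 → N3(foll b5 [x])
[15] propose(1,'z') → ∅
[16] deliver 2→3 → ∅
[17] deliver 2→3 → ∅
[18] timeout(0) → N0(cand b8 [x])
[19] deliver 2→1 → ∅
[20] deliver 1→3 → N3(foll b5 [x,z])
[21] deliver 1→2 → N2(foll b5 [x,z])

yes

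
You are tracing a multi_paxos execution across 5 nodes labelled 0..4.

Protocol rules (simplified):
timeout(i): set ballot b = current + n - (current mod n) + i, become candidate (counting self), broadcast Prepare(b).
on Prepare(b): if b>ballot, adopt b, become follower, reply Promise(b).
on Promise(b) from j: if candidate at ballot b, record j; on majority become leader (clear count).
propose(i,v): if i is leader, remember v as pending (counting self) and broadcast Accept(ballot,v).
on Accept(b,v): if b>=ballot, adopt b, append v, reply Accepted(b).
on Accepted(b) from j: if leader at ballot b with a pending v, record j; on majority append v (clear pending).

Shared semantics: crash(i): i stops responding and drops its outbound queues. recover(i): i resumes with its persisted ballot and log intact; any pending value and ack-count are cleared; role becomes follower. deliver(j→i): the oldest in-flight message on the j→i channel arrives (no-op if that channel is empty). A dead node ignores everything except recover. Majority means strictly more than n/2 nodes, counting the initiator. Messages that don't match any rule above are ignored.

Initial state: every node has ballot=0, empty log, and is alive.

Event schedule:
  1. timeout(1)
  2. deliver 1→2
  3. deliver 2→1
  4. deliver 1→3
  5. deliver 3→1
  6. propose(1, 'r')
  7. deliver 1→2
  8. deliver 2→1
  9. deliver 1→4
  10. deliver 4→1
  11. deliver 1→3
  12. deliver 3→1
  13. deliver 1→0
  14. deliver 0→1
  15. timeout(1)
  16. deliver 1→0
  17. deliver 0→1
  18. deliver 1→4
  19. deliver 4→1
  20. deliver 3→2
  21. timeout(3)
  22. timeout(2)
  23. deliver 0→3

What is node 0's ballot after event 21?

step 1 timeout(1): 1={cand,b=6,log=-}
step 2 deliver 1→2: 2={foll,b=6,log=-}
step 3 deliver 2→1: —
step 4 deliver 1→3: 3={foll,b=6,log=-}
step 5 deliver 3→1: 1={lead,b=6,log=-}
step 6 propose(1,'r'): —
step 7 deliver 1→2: 2={foll,b=6,log=r}
step 8 deliver 2→1: —
step 9 deliver 1→4: 4={foll,b=6,log=-}
step 10 deliver 4→1: —
step 11 deliver 1→3: 3={foll,b=6,log=r}
step 12 deliver 3→1: 1={lead,b=6,log=r}
step 13 deliver 1→0: 0={foll,b=6,log=-}
step 14 deliver 0→1: —
step 15 timeout(1): 1={cand,b=11,log=r}
step 16 deliver 1→0: 0={foll,b=6,log=r}
step 17 deliver 0→1: —
step 18 deliver 1→4: 4={foll,b=6,log=r}
step 19 deliver 4→1: —
step 20 deliver 3→2: —
step 21 timeout(3): 3={cand,b=13,log=r}

6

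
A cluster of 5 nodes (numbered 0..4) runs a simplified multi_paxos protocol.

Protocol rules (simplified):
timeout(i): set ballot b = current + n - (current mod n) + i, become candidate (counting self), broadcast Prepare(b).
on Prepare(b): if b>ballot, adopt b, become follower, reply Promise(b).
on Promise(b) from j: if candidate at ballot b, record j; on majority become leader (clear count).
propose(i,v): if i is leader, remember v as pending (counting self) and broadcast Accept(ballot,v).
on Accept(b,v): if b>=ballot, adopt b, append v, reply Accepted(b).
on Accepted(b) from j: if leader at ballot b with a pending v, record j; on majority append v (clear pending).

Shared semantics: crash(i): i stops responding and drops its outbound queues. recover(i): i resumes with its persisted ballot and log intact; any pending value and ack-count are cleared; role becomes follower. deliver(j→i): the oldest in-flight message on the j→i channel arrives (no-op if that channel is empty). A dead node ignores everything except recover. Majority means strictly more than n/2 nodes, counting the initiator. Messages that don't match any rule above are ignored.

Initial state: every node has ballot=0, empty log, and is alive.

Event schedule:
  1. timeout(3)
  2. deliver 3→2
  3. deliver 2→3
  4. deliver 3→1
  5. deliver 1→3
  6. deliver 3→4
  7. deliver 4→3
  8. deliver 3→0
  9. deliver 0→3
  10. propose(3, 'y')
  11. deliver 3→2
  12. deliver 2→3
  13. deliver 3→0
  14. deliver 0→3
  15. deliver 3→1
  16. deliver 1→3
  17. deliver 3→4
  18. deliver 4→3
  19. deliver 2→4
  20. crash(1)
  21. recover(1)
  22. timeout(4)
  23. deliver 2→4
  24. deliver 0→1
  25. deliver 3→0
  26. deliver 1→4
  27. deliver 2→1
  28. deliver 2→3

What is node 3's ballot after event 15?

8

[1] timeout(3) → N3(cand b8 [-])
[2] deliver 3→2 → N2(foll b8 [-])
[3] deliver 2→3 → ∅
[4] deliver 3→1 → N1(foll b8 [-])
[5] deliver 1→3 → N3(lead b8 [-])
[6] deliver 3→4 → N4(foll b8 [-])
[7] deliver 4→3 → ∅
[8] deliver 3→0 → N0(foll b8 [-])
[9] deliver 0→3 → ∅
[10] propose(3,'y') → ∅
[11] deliver 3→2 → N2(foll b8 [y])
[12] deliver 2→3 → ∅
[13] deliver 3→0 → N0(foll b8 [y])
[14] deliver 0→3 → N3(lead b8 [y])
[15] deliver 3→1 → N1(foll b8 [y])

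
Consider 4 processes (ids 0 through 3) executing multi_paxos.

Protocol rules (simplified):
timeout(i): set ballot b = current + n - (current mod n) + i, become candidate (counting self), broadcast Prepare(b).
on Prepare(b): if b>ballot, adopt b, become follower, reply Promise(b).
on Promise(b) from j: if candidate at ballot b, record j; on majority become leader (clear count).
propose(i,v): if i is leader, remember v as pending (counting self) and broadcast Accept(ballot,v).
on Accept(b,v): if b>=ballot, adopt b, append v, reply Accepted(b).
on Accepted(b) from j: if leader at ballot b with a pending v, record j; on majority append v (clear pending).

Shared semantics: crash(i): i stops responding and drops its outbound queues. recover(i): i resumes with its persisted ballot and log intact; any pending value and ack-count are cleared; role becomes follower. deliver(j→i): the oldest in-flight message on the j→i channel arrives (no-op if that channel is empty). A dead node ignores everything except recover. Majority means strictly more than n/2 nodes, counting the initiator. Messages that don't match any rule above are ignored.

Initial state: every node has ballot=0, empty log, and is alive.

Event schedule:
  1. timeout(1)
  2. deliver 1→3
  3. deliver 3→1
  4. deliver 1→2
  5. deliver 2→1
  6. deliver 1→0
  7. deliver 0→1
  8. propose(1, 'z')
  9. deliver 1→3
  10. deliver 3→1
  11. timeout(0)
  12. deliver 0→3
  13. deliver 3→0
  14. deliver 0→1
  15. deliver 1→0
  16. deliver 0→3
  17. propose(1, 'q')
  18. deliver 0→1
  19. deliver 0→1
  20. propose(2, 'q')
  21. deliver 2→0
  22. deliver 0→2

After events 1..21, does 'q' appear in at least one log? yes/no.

1. timeout(1):  <1:cand b5 ->
2. deliver 1→3:  <3:foll b5 ->
3. deliver 3→1:  nop
4. deliver 1→2:  <2:foll b5 ->
5. deliver 2→1:  <1:lead b5 ->
6. deliver 1→0:  <0:foll b5 ->
7. deliver 0→1:  nop
8. propose(1,'z'):  nop
9. deliver 1→3:  <3:foll b5 z>
10. deliver 3→1:  nop
11. timeout(0):  <0:cand b8 ->
12. deliver 0→3:  <3:foll b8 z>
13. deliver 3→0:  nop
14. deliver 0→1:  <1:foll b8 ->
15. deliver 1→0:  nop
16. deliver 0→3:  nop
17. propose(1,'q'):  nop
18. deliver 0→1:  nop
19. deliver 0→1:  nop
20. propose(2,'q'):  nop
21. deliver 2→0:  nop

no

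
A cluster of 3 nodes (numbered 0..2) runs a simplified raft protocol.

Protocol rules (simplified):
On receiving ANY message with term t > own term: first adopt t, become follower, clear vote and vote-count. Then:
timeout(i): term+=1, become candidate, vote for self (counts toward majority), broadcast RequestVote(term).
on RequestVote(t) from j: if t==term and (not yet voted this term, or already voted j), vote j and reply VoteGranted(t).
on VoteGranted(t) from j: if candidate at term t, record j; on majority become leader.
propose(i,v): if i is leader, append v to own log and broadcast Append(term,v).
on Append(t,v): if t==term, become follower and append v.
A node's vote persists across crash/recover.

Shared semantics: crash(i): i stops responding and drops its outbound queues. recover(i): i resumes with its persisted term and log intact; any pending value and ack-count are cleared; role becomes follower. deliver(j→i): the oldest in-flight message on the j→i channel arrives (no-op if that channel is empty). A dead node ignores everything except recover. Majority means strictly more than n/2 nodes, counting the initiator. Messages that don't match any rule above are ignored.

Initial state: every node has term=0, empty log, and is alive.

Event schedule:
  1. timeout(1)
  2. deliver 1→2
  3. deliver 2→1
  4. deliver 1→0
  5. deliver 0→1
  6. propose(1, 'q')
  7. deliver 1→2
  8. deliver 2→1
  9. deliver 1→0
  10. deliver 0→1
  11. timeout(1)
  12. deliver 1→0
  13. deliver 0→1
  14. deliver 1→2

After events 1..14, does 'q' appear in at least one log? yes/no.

yes

1. timeout(1):  <1:cand t1 ->
2. deliver 1→2:  <2:foll t1 ->
3. deliver 2→1:  <1:lead t1 ->
4. deliver 1→0:  <0:foll t1 ->
5. deliver 0→1:  nop
6. propose(1,'q'):  <1:lead t1 q>
7. deliver 1→2:  <2:foll t1 q>
8. deliver 2→1:  nop
9. deliver 1→0:  <0:foll t1 q>
10. deliver 0→1:  nop
11. timeout(1):  <1:cand t2 q>
12. deliver 1→0:  <0:foll t2 q>
13. deliver 0→1:  <1:lead t2 q>
14. deliver 1→2:  <2:foll t2 q>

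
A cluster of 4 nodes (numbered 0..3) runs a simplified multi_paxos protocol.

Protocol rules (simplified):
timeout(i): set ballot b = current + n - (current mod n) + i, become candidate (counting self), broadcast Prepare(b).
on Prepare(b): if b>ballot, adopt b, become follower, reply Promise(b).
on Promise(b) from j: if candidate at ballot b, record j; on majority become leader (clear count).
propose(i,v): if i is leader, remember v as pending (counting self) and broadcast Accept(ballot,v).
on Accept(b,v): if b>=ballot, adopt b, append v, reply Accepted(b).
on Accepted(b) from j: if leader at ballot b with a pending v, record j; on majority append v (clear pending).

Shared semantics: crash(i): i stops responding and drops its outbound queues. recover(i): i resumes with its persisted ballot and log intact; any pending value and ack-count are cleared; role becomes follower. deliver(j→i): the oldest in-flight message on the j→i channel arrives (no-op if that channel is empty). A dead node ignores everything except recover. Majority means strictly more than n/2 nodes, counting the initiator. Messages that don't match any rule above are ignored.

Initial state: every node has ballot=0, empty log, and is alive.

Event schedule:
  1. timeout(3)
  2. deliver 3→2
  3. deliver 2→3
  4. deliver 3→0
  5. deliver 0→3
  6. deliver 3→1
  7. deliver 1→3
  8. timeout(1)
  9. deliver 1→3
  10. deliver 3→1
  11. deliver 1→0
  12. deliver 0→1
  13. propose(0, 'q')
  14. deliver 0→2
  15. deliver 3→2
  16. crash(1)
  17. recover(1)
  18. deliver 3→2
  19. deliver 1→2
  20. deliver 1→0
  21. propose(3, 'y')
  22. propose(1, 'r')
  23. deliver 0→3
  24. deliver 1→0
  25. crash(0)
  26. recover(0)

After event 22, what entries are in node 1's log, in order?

after 1 — timeout(3): n3:cand/b7/[-]
after 2 — deliver 3→2: n2:foll/b7/[-]
after 3 — deliver 2→3: ·
after 4 — deliver 3→0: n0:foll/b7/[-]
after 5 — deliver 0→3: n3:lead/b7/[-]
after 6 — deliver 3→1: n1:foll/b7/[-]
after 7 — deliver 1→3: ·
after 8 — timeout(1): n1:cand/b9/[-]
after 9 — deliver 1→3: n3:foll/b9/[-]
after 10 — deliver 3→1: ·
after 11 — deliver 1→0: n0:foll/b9/[-]
after 12 — deliver 0→1: n1:lead/b9/[-]
after 13 — propose(0,'q'): ·
after 14 — deliver 0→2: ·
after 15 — deliver 3→2: ·
after 16 — crash(1): n1:✗lead/b9/[-]
after 17 — recover(1): n1:foll/b9/[-]
after 18 — deliver 3→2: ·
after 19 — deliver 1→2: ·
after 20 — deliver 1→0: ·
after 21 — propose(3,'y'): ·
after 22 — propose(1,'r'): ·

empty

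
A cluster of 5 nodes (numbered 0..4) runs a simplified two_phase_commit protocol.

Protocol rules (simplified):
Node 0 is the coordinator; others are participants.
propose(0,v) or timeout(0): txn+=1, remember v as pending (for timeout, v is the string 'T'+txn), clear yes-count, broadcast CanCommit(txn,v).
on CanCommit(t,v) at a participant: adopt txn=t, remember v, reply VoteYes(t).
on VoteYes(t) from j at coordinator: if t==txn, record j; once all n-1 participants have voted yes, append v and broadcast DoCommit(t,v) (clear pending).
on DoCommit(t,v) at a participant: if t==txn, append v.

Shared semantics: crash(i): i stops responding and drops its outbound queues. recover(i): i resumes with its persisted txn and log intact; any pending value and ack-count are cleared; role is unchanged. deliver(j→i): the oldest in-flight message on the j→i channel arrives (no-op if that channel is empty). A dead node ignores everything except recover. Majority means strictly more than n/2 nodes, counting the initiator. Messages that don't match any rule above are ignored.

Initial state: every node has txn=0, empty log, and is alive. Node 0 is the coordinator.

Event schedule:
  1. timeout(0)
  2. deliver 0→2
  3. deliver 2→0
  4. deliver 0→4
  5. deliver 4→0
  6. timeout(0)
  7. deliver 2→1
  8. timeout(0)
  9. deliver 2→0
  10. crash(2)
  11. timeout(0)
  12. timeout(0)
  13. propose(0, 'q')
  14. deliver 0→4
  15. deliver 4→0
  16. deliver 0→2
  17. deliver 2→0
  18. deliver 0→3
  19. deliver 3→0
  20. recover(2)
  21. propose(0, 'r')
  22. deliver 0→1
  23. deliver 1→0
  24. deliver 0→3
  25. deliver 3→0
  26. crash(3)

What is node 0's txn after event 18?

[1] timeout(0) → N0(coor t1 [-])
[2] deliver 0→2 → N2(part t1 [-])
[3] deliver 2→0 → ∅
[4] deliver 0→4 → N4(part t1 [-])
[5] deliver 4→0 → ∅
[6] timeout(0) → N0(coor t2 [-])
[7] deliver 2→1 → ∅
[8] timeout(0) → N0(coor t3 [-])
[9] deliver 2→0 → ∅
[10] crash(2) → N2(✗part t1 [-])
[11] timeout(0) → N0(coor t4 [-])
[12] timeout(0) → N0(coor t5 [-])
[13] propose(0,'q') → N0(coor t6 [-])
[14] deliver 0→4 → N4(part t2 [-])
[15] deliver 4→0 → ∅
[16] deliver 0→2 → ∅
[17] deliver 2→0 → ∅
[18] deliver 0→3 → N3(part t1 [-])

6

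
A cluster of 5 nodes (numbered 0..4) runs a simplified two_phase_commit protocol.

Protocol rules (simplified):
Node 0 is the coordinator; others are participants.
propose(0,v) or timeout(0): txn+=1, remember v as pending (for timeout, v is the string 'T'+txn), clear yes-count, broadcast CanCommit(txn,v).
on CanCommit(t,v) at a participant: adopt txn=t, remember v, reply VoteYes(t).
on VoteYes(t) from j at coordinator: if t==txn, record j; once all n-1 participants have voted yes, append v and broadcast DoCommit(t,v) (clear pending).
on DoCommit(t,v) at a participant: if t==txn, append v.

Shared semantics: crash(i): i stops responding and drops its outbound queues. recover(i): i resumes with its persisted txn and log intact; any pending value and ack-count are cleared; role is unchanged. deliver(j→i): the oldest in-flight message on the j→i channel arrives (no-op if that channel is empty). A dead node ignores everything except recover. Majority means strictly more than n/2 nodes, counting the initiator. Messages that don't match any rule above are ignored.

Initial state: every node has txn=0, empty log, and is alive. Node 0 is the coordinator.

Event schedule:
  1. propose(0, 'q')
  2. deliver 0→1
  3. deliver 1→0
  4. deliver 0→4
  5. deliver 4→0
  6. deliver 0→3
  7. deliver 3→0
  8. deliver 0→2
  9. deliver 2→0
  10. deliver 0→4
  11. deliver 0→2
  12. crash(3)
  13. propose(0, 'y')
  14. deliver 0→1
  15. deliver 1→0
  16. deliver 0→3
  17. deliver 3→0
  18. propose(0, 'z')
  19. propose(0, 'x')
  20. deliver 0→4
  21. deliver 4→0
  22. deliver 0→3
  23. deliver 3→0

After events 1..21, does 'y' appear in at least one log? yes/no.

no

1. propose(0,'q'):  <0:coor t1 ->
2. deliver 0→1:  <1:part t1 ->
3. deliver 1→0:  nop
4. deliver 0→4:  <4:part t1 ->
5. deliver 4→0:  nop
6. deliver 0→3:  <3:part t1 ->
7. deliver 3→0:  nop
8. deliver 0→2:  <2:part t1 ->
9. deliver 2→0:  <0:coor t1 q>
10. deliver 0→4:  <4:part t1 q>
11. deliver 0→2:  <2:part t1 q>
12. crash(3):  <3:✗part t1 ->
13. propose(0,'y'):  <0:coor t2 q>
14. deliver 0→1:  <1:part t1 q>
15. deliver 1→0:  nop
16. deliver 0→3:  nop
17. deliver 3→0:  nop
18. propose(0,'z'):  <0:coor t3 q>
19. propose(0,'x'):  <0:coor t4 q>
20. deliver 0→4:  <4:part t2 q>
21. deliver 4→0:  nop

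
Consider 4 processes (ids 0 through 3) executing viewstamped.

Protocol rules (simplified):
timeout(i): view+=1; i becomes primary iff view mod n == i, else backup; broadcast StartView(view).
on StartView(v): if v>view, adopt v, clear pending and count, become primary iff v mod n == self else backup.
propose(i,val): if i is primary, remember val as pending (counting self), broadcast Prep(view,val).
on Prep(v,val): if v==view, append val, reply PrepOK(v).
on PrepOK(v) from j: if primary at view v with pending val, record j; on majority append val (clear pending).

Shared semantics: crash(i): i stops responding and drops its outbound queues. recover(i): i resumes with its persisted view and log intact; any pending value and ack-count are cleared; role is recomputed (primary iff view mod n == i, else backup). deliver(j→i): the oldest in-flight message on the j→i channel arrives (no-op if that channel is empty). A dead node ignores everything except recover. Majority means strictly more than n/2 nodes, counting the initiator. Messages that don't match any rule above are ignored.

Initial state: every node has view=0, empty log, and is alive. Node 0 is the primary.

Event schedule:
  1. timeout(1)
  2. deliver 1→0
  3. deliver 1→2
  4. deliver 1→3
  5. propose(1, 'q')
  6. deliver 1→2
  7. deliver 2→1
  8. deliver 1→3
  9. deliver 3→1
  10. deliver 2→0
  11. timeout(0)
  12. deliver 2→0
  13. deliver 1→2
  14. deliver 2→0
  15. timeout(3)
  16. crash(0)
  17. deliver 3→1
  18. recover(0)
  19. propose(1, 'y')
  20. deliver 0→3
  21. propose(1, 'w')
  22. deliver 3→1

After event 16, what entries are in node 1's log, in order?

e1 timeout(1): 1[prim,v=1,-]
e2 deliver 1→0: 0[back,v=1,-]
e3 deliver 1→2: 2[back,v=1,-]
e4 deliver 1→3: 3[back,v=1,-]
e5 propose(1,'q'): ·
e6 deliver 1→2: 2[back,v=1,q]
e7 deliver 2→1: ·
e8 deliver 1→3: 3[back,v=1,q]
e9 deliver 3→1: 1[prim,v=1,q]
e10 deliver 2→0: ·
e11 timeout(0): 0[back,v=2,-]
e12 deliver 2→0: ·
e13 deliver 1→2: ·
e14 deliver 2→0: ·
e15 timeout(3): 3[back,v=2,q]
e16 crash(0): 0[✗back,v=2,-]

q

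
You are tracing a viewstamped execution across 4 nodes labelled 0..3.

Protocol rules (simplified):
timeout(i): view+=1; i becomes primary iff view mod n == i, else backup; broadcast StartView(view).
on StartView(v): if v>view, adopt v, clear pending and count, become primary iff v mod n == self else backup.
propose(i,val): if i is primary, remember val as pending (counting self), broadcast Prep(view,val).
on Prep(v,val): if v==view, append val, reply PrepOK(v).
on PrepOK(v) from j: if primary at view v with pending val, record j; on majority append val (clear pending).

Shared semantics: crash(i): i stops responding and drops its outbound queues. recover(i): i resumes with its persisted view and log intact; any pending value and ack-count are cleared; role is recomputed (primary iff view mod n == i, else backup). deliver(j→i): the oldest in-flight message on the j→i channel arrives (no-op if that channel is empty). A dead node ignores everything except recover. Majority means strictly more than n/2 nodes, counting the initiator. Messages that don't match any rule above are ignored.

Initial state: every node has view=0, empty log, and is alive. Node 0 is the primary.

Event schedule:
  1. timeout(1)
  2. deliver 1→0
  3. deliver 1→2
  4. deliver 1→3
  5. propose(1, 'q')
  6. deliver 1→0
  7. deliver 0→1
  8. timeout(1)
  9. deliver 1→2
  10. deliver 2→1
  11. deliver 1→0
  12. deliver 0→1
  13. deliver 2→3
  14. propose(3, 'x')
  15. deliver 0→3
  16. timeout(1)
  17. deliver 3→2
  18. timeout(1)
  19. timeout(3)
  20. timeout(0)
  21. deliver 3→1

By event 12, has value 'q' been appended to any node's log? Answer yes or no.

[1] timeout(1) → N1(prim v1 [-])
[2] deliver 1→0 → N0(back v1 [-])
[3] deliver 1→2 → N2(back v1 [-])
[4] deliver 1→3 → N3(back v1 [-])
[5] propose(1,'q') → ∅
[6] deliver 1→0 → N0(back v1 [q])
[7] deliver 0→1 → ∅
[8] timeout(1) → N1(back v2 [-])
[9] deliver 1→2 → N2(back v1 [q])
[10] deliver 2→1 → ∅
[11] deliver 1→0 → N0(back v2 [q])
[12] deliver 0→1 → ∅

yes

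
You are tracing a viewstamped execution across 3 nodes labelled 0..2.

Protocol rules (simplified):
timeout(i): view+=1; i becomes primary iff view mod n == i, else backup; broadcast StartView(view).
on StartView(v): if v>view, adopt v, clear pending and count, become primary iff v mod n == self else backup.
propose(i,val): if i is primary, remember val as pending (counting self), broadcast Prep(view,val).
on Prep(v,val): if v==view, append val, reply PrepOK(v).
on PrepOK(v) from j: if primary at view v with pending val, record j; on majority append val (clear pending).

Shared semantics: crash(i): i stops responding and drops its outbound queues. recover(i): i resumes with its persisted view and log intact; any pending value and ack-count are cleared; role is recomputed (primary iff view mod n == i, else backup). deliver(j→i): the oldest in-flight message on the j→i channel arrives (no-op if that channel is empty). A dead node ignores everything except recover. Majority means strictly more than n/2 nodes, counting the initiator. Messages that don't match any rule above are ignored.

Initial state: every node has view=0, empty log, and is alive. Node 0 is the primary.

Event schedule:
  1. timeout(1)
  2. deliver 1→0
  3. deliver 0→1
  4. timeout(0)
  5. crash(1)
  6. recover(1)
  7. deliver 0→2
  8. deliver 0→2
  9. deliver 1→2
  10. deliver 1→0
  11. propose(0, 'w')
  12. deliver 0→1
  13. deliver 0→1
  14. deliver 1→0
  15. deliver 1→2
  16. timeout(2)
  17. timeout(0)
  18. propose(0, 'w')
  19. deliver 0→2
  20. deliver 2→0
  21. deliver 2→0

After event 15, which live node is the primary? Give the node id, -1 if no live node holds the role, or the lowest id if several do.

2

step 1 timeout(1): 1={prim,v=1,log=-}
step 2 deliver 1→0: 0={back,v=1,log=-}
step 3 deliver 0→1: —
step 4 timeout(0): 0={back,v=2,log=-}
step 5 crash(1): 1={✗prim,v=1,log=-}
step 6 recover(1): 1={prim,v=1,log=-}
step 7 deliver 0→2: 2={prim,v=2,log=-}
step 8 deliver 0→2: —
step 9 deliver 1→2: —
step 10 deliver 1→0: —
step 11 propose(0,'w'): —
step 12 deliver 0→1: 1={back,v=2,log=-}
step 13 deliver 0→1: —
step 14 deliver 1→0: —
step 15 deliver 1→2: —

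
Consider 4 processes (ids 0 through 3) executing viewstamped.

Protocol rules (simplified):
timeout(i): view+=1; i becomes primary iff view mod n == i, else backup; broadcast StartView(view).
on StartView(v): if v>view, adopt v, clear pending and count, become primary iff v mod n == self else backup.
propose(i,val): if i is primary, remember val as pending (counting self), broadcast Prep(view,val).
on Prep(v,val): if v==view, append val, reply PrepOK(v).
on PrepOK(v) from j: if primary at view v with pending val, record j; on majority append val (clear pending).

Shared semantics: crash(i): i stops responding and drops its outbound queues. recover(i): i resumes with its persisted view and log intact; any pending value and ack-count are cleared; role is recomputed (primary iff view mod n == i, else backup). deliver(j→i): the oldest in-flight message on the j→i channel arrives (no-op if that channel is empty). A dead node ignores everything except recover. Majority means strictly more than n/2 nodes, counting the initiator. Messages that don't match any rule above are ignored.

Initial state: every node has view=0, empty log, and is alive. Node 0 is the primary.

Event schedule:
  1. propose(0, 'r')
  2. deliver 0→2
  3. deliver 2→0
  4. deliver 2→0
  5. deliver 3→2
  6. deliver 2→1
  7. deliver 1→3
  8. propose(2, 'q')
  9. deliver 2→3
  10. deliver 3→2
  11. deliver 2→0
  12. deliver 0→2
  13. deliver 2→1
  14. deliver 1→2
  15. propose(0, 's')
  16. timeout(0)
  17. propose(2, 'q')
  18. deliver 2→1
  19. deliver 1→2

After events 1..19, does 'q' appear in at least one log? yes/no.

no

[1] propose(0,'r') → ∅
[2] deliver 0→2 → N2(back v0 [r])
[3] deliver 2→0 → ∅
[4] deliver 2→0 → ∅
[5] deliver 3→2 → ∅
[6] deliver 2→1 → ∅
[7] deliver 1→3 → ∅
[8] propose(2,'q') → ∅
[9] deliver 2→3 → ∅
[10] deliver 3→2 → ∅
[11] deliver 2→0 → ∅
[12] deliver 0→2 → ∅
[13] deliver 2→1 → ∅
[14] deliver 1→2 → ∅
[15] propose(0,'s') → ∅
[16] timeout(0) → N0(back v1 [-])
[17] propose(2,'q') → ∅
[18] deliver 2→1 → ∅
[19] deliver 1→2 → ∅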